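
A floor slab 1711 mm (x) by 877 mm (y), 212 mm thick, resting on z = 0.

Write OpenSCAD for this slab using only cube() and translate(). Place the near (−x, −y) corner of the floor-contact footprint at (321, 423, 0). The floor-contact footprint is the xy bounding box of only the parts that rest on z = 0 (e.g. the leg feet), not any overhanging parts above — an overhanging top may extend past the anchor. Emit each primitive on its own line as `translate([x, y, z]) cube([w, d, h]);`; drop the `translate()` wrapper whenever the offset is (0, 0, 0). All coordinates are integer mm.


translate([321, 423, 0]) cube([1711, 877, 212]);


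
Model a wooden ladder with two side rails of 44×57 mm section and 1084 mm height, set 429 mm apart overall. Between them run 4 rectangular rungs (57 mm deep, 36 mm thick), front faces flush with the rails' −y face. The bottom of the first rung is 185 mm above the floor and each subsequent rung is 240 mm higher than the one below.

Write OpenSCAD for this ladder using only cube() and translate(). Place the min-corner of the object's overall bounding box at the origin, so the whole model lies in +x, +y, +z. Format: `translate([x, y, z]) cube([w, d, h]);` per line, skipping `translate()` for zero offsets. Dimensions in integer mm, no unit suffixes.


// rung span = 429 - 2*44 = 341
// rung[k] z = 185 + k*240
cube([44, 57, 1084]);
translate([385, 0, 0]) cube([44, 57, 1084]);
translate([44, 0, 185]) cube([341, 57, 36]);
translate([44, 0, 425]) cube([341, 57, 36]);
translate([44, 0, 665]) cube([341, 57, 36]);
translate([44, 0, 905]) cube([341, 57, 36]);


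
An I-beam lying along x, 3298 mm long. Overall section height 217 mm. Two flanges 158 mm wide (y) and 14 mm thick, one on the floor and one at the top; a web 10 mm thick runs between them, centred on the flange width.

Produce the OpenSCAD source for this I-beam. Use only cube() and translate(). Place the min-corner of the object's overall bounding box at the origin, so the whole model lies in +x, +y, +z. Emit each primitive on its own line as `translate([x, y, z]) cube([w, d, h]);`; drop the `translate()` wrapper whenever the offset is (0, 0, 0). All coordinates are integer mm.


cube([3298, 158, 14]);
translate([0, 74, 14]) cube([3298, 10, 189]);
translate([0, 0, 203]) cube([3298, 158, 14]);


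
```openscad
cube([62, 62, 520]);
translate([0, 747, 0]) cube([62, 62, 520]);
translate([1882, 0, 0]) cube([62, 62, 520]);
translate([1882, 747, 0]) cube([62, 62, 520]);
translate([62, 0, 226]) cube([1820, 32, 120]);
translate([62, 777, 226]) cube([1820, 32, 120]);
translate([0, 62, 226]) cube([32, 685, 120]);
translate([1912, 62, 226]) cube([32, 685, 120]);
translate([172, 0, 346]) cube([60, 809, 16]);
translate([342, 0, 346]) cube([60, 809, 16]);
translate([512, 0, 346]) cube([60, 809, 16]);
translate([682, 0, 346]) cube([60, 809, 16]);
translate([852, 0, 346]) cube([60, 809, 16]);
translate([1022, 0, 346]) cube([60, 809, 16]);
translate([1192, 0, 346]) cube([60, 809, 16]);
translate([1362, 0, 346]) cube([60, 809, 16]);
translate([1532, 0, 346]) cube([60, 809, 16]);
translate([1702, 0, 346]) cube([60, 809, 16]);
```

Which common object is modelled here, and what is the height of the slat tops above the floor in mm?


A bed frame. The slat-top height is 362 mm.

Four posts, four rails, and a row of slats — a bed frame. Slats sit on the rails at z = 226 + 120 = 346; with slat thickness 16, the top is 362 mm.


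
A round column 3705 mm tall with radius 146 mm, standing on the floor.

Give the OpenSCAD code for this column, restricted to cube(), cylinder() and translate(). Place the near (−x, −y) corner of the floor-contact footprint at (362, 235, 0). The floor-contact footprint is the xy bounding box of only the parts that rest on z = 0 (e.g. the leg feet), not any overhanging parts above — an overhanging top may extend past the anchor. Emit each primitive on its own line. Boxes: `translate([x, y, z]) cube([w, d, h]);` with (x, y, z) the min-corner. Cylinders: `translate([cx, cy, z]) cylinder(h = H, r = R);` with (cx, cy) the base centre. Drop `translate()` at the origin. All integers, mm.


translate([508, 381, 0]) cylinder(h = 3705, r = 146);


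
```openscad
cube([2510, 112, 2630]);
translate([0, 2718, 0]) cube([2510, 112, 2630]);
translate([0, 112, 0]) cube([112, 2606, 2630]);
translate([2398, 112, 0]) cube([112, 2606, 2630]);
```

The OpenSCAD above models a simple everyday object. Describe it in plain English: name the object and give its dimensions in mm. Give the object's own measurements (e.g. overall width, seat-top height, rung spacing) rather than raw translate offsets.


The wall frame of a small rectangular building: four walls, each 2630 mm tall and 112 mm thick, enclosing a footprint 2510 mm (x) by 2830 mm (y) outside-to-outside, with no floor or roof. The front and back walls (the −y and +y sides) span the full width; the two side walls fit between them.


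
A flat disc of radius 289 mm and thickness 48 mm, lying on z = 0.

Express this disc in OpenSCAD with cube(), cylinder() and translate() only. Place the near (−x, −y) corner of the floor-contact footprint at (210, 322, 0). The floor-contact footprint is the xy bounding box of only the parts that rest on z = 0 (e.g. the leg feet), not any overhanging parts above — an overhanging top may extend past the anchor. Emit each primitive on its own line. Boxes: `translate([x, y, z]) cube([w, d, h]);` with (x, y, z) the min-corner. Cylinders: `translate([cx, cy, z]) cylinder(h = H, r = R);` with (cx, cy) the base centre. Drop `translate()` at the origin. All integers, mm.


translate([499, 611, 0]) cylinder(h = 48, r = 289);


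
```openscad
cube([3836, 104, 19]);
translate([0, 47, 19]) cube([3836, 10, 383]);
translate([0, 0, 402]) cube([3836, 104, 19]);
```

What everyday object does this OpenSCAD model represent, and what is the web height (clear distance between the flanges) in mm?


An I-beam. The web height is 383 mm.

Two wide flanges with a thin centred web — an I-beam. Overall 421 mm minus two 19 mm flanges gives a web of 421 − 2·19 = 383 mm.


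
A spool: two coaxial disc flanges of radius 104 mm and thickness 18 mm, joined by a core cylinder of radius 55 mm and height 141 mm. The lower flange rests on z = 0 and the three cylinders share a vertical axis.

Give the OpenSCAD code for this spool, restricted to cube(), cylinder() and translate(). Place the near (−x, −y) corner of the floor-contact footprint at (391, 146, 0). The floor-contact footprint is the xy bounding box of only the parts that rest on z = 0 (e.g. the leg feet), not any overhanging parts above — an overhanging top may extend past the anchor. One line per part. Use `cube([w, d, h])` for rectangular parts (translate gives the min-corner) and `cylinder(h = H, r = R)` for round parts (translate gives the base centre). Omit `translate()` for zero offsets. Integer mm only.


translate([495, 250, 0]) cylinder(h = 18, r = 104);
translate([495, 250, 18]) cylinder(h = 141, r = 55);
translate([495, 250, 159]) cylinder(h = 18, r = 104);


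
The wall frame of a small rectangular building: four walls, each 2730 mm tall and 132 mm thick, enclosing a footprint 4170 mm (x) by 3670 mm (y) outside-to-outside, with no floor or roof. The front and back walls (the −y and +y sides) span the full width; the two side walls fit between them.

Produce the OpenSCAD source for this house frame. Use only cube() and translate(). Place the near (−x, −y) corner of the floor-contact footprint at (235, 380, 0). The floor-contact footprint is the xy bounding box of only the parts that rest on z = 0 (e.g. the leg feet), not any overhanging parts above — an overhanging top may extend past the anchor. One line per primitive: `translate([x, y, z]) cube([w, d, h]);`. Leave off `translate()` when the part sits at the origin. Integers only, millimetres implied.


translate([235, 380, 0]) cube([4170, 132, 2730]);
translate([235, 3918, 0]) cube([4170, 132, 2730]);
translate([235, 512, 0]) cube([132, 3406, 2730]);
translate([4273, 512, 0]) cube([132, 3406, 2730]);


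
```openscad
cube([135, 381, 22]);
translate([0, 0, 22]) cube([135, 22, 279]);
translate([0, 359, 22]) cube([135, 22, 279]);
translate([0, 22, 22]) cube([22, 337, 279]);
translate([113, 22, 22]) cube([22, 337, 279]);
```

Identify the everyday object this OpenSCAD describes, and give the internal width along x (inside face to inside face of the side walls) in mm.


An open box. The internal width is 91 mm.

A 135×381 base slab with four walls standing on it — an open box. The base is 135 mm wide and the walls are 22 mm thick, so the internal width is 135 − 2 × 22 = 91 mm.


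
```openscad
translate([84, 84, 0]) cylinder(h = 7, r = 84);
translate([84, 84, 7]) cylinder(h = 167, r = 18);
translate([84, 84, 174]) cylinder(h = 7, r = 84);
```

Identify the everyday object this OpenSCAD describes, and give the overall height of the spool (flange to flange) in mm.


A spool. The overall height is 181 mm.

Three coaxial cylinders, large–small–large — a spool. Two 7 mm flanges and a 167 mm core give 7 + 167 + 7 = 181 mm.


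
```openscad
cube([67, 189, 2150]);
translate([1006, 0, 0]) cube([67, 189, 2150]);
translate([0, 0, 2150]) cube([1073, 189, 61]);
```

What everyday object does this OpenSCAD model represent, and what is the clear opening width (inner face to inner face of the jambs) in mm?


A door frame. The clear opening width is 939 mm.

Two 2150 mm tall posts with a header on top — a door frame. The left jamb is 67 mm wide at x = 0; the right jamb starts at x = 1006. The clear opening is 1006 − 67 = 939 mm.


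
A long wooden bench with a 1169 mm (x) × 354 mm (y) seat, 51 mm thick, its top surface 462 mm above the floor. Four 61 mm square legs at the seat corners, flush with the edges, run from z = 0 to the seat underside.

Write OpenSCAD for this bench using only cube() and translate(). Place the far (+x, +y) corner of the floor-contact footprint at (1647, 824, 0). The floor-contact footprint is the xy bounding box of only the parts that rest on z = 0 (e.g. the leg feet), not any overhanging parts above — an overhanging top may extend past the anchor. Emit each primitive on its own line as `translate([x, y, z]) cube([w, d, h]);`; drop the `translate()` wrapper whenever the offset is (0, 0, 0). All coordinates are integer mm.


// leg_h = 462 − 51 = 411
translate([478, 470, 411]) cube([1169, 354, 51]);
translate([478, 470, 0]) cube([61, 61, 411]);
translate([478, 763, 0]) cube([61, 61, 411]);
translate([1586, 470, 0]) cube([61, 61, 411]);
translate([1586, 763, 0]) cube([61, 61, 411]);


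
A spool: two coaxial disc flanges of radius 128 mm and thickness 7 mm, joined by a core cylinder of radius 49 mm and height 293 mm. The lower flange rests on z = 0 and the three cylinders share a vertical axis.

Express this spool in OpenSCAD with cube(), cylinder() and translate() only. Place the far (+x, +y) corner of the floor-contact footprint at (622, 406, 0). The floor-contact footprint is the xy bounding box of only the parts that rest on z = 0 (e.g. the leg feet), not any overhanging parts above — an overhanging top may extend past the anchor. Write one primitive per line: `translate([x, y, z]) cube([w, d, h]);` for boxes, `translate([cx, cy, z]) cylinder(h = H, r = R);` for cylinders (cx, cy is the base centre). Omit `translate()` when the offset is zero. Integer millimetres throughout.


translate([494, 278, 0]) cylinder(h = 7, r = 128);
translate([494, 278, 7]) cylinder(h = 293, r = 49);
translate([494, 278, 300]) cylinder(h = 7, r = 128);


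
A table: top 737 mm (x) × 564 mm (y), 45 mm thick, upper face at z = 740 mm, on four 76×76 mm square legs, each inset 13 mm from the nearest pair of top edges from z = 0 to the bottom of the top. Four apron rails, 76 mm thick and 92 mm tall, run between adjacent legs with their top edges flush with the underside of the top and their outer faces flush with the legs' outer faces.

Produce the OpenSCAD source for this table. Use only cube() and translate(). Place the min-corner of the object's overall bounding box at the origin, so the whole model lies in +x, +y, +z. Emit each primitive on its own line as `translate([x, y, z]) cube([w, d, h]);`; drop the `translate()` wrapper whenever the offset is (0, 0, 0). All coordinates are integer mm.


translate([0, 0, 695]) cube([737, 564, 45]);
translate([13, 13, 0]) cube([76, 76, 695]);
translate([648, 13, 0]) cube([76, 76, 695]);
translate([13, 475, 0]) cube([76, 76, 695]);
translate([648, 475, 0]) cube([76, 76, 695]);
translate([89, 13, 603]) cube([559, 76, 92]);
translate([89, 475, 603]) cube([559, 76, 92]);
translate([13, 89, 603]) cube([76, 386, 92]);
translate([648, 89, 603]) cube([76, 386, 92]);


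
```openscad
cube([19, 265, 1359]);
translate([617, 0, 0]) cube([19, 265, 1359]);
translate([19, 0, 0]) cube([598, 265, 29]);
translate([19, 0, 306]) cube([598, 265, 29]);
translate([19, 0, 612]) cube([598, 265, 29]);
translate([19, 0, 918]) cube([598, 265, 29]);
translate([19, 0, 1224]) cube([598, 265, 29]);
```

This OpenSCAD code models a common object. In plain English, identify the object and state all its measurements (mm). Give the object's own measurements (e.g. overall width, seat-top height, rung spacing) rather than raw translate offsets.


An open bookshelf. Two side panels, each 19 mm thick, 265 mm deep and 1359 mm tall, stand 636 mm apart (outside-to-outside). Between them sit 5 shelves, each 29 mm thick and 265 mm deep, spanning the full gap between the sides. The bottom shelf rests on the floor (its underside at z = 0) and the clear gap between one shelf's top and the next shelf's underside is 277 mm.


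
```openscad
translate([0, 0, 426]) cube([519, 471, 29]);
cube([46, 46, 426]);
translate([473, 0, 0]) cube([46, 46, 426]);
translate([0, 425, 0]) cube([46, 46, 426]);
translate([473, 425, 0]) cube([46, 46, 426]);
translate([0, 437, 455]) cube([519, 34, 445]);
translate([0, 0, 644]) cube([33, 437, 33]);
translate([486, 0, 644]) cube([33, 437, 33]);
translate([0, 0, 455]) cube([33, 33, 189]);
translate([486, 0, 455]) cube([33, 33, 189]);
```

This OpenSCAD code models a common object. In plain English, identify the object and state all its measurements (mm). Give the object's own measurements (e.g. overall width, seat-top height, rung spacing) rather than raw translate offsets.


A chair. The seat is a 519×471×29 mm slab with its top at z = 455 mm, on four 46×46 mm corner legs (flush with the seat edges, standing on z = 0). A flat backrest 34 mm thick, 445 mm tall, spans the full seat width and rises from the seat top along its +y edge, rear face flush with the rear of the seat. Two armrests of 33×33 mm section run along each side from the seat's front edge to the front of the backrest, top faces 222 mm above the seat top and outer faces flush with the seat's x-edges; a 33×33 mm post under the front of each armrest stands on the seat at the front corner.


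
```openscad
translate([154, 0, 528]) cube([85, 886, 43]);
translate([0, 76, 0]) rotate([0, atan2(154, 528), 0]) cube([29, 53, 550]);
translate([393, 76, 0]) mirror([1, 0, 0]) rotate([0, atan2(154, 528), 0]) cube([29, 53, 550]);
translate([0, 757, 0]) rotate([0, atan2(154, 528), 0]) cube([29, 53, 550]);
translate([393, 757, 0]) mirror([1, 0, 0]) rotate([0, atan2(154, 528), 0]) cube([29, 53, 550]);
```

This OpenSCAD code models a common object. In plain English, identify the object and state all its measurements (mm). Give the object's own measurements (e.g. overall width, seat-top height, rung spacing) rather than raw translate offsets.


A sawhorse. A 85×886×43 mm beam (x, y, z) sits on two A-frame leg pairs. Each pair is two raked legs of 29×53 mm section (53 mm along y) splaying symmetrically in x. Each leg rises 528 mm vertically over 154 mm of horizontal reach and is 550 mm long along its own axis. Every leg's outer bottom edge rests on the floor and its outer top edge meets a bottom edge of the beam — the left legs (tilting toward +x) meet the beam's −x bottom edge, the right legs (their mirror images, tilting toward −x) meet its +x bottom edge — so the leg tops tuck under the beam, the beam's underside is 528 mm above the floor, and the feet are 393 mm apart outside-to-outside with the beam centred between them. The two leg pairs are set in 76 mm from either end of the beam.


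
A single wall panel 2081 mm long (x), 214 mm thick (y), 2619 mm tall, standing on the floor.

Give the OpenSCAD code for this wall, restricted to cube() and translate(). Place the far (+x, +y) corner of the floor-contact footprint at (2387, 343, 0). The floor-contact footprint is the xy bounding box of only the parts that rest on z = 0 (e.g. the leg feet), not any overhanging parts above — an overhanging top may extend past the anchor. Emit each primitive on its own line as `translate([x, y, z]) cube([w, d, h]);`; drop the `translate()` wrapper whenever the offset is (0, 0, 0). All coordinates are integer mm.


translate([306, 129, 0]) cube([2081, 214, 2619]);


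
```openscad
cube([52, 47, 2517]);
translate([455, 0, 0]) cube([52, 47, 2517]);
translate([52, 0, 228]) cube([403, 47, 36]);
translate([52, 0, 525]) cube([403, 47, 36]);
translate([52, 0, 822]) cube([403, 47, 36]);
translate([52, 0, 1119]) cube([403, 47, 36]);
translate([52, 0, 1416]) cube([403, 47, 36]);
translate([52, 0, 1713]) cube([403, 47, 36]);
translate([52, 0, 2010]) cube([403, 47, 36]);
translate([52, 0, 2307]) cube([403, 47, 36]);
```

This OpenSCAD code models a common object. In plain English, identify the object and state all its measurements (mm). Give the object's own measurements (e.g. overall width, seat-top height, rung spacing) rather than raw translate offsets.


A straight ladder. Two 52×47 mm vertical rails, 2517 mm tall, stand 507 mm apart (outside-to-outside) with their front faces coplanar on the −y side. 8 rungs, each 47 mm deep and 36 mm tall, span between the inner faces of the rails, front faces flush with the rails. The lowest rung's underside is at z = 228 mm and rungs are spaced 297 mm apart (underside to underside).


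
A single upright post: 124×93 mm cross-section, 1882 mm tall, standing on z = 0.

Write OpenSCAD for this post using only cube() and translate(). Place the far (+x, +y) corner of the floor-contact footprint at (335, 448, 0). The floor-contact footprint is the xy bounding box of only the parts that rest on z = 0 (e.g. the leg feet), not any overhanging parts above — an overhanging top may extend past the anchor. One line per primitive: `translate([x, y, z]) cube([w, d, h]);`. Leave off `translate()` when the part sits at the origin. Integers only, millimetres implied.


translate([211, 355, 0]) cube([124, 93, 1882]);


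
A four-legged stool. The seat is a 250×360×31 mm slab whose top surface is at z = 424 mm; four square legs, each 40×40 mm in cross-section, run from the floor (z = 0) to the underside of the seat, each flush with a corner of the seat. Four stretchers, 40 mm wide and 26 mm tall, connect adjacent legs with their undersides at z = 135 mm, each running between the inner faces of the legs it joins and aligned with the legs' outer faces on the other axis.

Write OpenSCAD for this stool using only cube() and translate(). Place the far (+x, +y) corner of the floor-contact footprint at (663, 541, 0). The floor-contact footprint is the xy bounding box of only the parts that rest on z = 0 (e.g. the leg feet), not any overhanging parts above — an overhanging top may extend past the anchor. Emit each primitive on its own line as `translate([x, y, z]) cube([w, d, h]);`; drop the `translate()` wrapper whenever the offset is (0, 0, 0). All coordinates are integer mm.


translate([413, 181, 393]) cube([250, 360, 31]);
translate([413, 181, 0]) cube([40, 40, 393]);
translate([623, 181, 0]) cube([40, 40, 393]);
translate([413, 501, 0]) cube([40, 40, 393]);
translate([623, 501, 0]) cube([40, 40, 393]);
translate([453, 181, 135]) cube([170, 40, 26]);
translate([453, 501, 135]) cube([170, 40, 26]);
translate([413, 221, 135]) cube([40, 280, 26]);
translate([623, 221, 135]) cube([40, 280, 26]);


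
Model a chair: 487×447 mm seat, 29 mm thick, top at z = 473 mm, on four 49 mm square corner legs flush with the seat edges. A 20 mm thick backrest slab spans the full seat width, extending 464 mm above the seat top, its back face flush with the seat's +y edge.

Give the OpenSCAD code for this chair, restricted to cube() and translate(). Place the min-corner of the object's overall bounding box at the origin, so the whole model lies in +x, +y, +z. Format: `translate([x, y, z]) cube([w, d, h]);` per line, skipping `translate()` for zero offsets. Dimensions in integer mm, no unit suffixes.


translate([0, 0, 444]) cube([487, 447, 29]);
cube([49, 49, 444]);
translate([438, 0, 0]) cube([49, 49, 444]);
translate([0, 398, 0]) cube([49, 49, 444]);
translate([438, 398, 0]) cube([49, 49, 444]);
translate([0, 427, 473]) cube([487, 20, 464]);


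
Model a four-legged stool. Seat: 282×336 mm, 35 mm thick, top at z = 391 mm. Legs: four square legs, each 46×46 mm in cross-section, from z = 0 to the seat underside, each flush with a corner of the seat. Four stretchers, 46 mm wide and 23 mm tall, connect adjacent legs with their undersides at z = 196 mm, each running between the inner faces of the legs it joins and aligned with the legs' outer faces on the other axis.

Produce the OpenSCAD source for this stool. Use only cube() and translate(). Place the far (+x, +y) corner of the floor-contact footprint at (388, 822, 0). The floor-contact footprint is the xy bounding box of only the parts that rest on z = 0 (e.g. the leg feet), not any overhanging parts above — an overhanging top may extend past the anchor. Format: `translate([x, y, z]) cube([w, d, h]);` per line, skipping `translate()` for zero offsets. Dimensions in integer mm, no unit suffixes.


translate([106, 486, 356]) cube([282, 336, 35]);
translate([106, 486, 0]) cube([46, 46, 356]);
translate([342, 486, 0]) cube([46, 46, 356]);
translate([106, 776, 0]) cube([46, 46, 356]);
translate([342, 776, 0]) cube([46, 46, 356]);
translate([152, 486, 196]) cube([190, 46, 23]);
translate([152, 776, 196]) cube([190, 46, 23]);
translate([106, 532, 196]) cube([46, 244, 23]);
translate([342, 532, 196]) cube([46, 244, 23]);


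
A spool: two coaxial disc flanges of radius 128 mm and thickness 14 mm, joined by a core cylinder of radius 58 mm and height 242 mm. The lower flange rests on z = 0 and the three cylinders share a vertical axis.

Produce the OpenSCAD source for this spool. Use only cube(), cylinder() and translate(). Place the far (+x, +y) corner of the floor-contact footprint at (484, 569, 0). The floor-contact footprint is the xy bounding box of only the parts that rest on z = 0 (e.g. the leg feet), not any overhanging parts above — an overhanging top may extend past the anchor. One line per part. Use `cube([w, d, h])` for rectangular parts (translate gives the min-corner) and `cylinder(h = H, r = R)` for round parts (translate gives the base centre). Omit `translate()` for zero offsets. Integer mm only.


translate([356, 441, 0]) cylinder(h = 14, r = 128);
translate([356, 441, 14]) cylinder(h = 242, r = 58);
translate([356, 441, 256]) cylinder(h = 14, r = 128);


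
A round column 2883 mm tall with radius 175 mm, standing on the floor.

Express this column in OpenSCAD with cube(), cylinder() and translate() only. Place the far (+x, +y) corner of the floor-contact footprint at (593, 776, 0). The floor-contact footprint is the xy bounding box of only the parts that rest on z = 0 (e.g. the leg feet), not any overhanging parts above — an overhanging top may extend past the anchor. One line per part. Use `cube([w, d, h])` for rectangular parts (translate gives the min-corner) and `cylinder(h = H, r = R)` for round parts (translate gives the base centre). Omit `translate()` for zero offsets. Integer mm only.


translate([418, 601, 0]) cylinder(h = 2883, r = 175);


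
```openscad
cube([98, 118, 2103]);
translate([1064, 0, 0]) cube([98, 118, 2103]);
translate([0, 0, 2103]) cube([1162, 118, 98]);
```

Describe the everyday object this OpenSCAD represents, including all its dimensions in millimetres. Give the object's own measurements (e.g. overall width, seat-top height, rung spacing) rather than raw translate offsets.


A door frame. The clear opening is 966 mm wide and 2103 mm high. Two 98 mm wide jambs, 118 mm deep, stand either side of the opening from the floor to the top of the opening. A 98 mm thick head sits across the top of both jambs, spanning the full outside width of the frame.


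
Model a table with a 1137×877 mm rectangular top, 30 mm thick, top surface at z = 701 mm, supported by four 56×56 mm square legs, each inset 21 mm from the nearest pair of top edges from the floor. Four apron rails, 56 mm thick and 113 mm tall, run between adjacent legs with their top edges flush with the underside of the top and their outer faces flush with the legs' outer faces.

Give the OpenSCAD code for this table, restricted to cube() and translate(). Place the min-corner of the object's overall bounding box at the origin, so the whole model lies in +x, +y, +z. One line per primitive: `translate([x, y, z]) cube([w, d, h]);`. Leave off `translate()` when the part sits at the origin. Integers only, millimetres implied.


translate([0, 0, 671]) cube([1137, 877, 30]);
translate([21, 21, 0]) cube([56, 56, 671]);
translate([1060, 21, 0]) cube([56, 56, 671]);
translate([21, 800, 0]) cube([56, 56, 671]);
translate([1060, 800, 0]) cube([56, 56, 671]);
translate([77, 21, 558]) cube([983, 56, 113]);
translate([77, 800, 558]) cube([983, 56, 113]);
translate([21, 77, 558]) cube([56, 723, 113]);
translate([1060, 77, 558]) cube([56, 723, 113]);


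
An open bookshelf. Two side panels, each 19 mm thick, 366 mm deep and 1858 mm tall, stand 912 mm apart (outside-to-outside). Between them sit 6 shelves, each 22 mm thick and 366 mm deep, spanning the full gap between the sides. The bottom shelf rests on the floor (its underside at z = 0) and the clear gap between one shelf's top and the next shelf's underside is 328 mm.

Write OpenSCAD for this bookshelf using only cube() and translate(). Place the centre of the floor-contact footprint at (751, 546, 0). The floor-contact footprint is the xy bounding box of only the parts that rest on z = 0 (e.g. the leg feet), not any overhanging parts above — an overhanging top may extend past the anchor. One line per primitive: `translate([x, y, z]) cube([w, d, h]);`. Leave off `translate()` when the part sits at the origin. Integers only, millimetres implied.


translate([295, 363, 0]) cube([19, 366, 1858]);
translate([1188, 363, 0]) cube([19, 366, 1858]);
translate([314, 363, 0]) cube([874, 366, 22]);
translate([314, 363, 350]) cube([874, 366, 22]);
translate([314, 363, 700]) cube([874, 366, 22]);
translate([314, 363, 1050]) cube([874, 366, 22]);
translate([314, 363, 1400]) cube([874, 366, 22]);
translate([314, 363, 1750]) cube([874, 366, 22]);


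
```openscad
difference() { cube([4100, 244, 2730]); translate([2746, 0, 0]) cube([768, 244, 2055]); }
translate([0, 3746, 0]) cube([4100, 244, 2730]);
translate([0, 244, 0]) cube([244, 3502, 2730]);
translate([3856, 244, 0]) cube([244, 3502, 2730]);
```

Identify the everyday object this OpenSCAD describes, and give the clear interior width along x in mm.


A single room. The interior width is 3612 mm.

Four walls enclosing a rectangle with a door in the front wall — a room. Outside width 4100 minus two 244 mm walls gives 3612 mm.


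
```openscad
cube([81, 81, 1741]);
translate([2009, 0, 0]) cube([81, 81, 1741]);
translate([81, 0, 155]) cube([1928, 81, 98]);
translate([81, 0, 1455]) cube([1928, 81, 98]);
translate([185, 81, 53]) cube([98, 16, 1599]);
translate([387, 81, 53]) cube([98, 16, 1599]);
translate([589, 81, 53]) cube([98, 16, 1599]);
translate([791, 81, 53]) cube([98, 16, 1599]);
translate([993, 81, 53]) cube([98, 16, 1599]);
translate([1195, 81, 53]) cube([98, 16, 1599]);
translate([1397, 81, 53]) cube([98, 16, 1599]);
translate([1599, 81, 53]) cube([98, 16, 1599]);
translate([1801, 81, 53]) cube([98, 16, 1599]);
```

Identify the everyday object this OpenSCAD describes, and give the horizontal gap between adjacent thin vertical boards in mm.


A fence section. The picket gap is 104 mm.

Two posts, two rails, 9 pickets — a fence section. Span 1928 mm holds 9 pickets of 98 mm with 10 equal gaps: ⌊(1928 − 9·98) / 10⌋ = 104 mm.


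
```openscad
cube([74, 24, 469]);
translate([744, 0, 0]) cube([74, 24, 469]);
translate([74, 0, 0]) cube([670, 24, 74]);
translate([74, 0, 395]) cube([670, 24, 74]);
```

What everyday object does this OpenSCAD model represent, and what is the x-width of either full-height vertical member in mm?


A picture frame. The border width is 74 mm.

Four thin pieces enclosing a rectangular opening — a picture frame. The two full-height stiles are 469 mm tall; the top rail sits at z = 395 and is 74 mm tall, so the border above the opening is 469 − 395 = 74 mm, matching the stile x-width.


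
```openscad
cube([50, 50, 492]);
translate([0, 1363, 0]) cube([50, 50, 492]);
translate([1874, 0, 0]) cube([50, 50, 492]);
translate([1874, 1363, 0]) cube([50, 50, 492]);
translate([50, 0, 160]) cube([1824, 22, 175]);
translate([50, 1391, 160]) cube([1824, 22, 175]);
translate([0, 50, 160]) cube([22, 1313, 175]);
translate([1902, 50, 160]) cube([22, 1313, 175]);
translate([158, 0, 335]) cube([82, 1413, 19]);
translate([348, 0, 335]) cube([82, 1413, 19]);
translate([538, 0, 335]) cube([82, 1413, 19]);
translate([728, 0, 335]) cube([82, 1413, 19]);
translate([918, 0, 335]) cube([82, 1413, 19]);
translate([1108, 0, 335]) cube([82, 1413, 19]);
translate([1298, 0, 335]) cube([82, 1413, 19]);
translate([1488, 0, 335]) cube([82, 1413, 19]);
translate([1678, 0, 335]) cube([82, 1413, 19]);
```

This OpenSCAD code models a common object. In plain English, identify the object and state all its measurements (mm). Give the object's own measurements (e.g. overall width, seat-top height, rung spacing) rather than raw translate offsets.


A bed frame 1924 mm long (x) by 1413 mm wide (y). Four 50×50 mm corner posts, 492 mm tall, at the corners of the footprint. Four rails of 22 mm thickness and 175 mm height run between adjacent posts with their undersides at z = 160 mm, their outer faces flush with the outside of the frame (the two x-running rails run between the posts' inner faces; the two y-running rails run between the posts' inner faces). 9 slats, each 82 mm wide (x) and 19 mm thick, lie across the top of the two x-running rails, running the full 1413 mm width of the frame in y; along x they sit between the end posts with a 108 mm gap after the −x posts and between neighbouring slats, leaving 114 mm before the +x posts.


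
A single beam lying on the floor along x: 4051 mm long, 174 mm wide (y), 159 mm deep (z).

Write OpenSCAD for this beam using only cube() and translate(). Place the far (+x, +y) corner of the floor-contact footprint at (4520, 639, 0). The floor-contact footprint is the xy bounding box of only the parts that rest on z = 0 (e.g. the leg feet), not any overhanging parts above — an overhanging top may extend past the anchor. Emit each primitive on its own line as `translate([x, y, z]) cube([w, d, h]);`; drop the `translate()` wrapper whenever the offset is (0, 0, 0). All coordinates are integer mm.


translate([469, 465, 0]) cube([4051, 174, 159]);


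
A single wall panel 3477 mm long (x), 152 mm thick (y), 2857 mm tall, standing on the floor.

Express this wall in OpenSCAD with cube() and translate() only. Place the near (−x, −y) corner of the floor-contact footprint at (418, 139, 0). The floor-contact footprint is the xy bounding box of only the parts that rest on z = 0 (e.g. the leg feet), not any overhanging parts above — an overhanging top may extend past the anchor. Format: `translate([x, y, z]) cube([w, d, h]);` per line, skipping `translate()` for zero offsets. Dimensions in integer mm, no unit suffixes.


translate([418, 139, 0]) cube([3477, 152, 2857]);


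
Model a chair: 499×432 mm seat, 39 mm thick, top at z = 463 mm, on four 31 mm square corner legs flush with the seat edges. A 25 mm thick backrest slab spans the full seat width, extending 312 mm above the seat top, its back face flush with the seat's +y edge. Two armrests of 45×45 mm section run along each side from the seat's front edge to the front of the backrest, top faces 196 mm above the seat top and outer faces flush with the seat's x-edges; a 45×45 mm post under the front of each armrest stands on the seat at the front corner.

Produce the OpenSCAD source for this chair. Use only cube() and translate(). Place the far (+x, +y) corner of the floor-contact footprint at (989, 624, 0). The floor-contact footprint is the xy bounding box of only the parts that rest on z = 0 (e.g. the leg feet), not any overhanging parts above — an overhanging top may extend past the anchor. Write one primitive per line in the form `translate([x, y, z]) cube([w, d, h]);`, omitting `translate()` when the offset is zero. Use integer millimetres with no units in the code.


translate([490, 192, 424]) cube([499, 432, 39]);
translate([490, 192, 0]) cube([31, 31, 424]);
translate([958, 192, 0]) cube([31, 31, 424]);
translate([490, 593, 0]) cube([31, 31, 424]);
translate([958, 593, 0]) cube([31, 31, 424]);
translate([490, 599, 463]) cube([499, 25, 312]);
translate([490, 192, 614]) cube([45, 407, 45]);
translate([944, 192, 614]) cube([45, 407, 45]);
translate([490, 192, 463]) cube([45, 45, 151]);
translate([944, 192, 463]) cube([45, 45, 151]);


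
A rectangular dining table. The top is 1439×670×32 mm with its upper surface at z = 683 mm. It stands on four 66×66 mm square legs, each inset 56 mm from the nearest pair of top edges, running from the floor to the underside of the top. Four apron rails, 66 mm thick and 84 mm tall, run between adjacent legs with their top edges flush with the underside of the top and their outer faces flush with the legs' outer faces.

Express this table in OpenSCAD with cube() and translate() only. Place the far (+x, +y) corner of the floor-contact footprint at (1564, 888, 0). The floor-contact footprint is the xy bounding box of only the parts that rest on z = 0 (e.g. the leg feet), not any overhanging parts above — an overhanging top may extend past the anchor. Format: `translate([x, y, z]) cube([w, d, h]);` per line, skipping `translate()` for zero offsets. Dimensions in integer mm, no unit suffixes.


translate([181, 274, 651]) cube([1439, 670, 32]);
translate([237, 330, 0]) cube([66, 66, 651]);
translate([1498, 330, 0]) cube([66, 66, 651]);
translate([237, 822, 0]) cube([66, 66, 651]);
translate([1498, 822, 0]) cube([66, 66, 651]);
translate([303, 330, 567]) cube([1195, 66, 84]);
translate([303, 822, 567]) cube([1195, 66, 84]);
translate([237, 396, 567]) cube([66, 426, 84]);
translate([1498, 396, 567]) cube([66, 426, 84]);


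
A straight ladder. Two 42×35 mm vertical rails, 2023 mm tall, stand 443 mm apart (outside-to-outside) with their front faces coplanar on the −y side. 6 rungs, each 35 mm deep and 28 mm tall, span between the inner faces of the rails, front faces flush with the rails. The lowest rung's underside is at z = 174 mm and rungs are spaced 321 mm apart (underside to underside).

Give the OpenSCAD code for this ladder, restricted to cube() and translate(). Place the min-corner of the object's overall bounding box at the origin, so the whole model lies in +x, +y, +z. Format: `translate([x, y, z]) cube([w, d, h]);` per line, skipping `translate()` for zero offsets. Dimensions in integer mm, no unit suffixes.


cube([42, 35, 2023]);
translate([401, 0, 0]) cube([42, 35, 2023]);
translate([42, 0, 174]) cube([359, 35, 28]);
translate([42, 0, 495]) cube([359, 35, 28]);
translate([42, 0, 816]) cube([359, 35, 28]);
translate([42, 0, 1137]) cube([359, 35, 28]);
translate([42, 0, 1458]) cube([359, 35, 28]);
translate([42, 0, 1779]) cube([359, 35, 28]);


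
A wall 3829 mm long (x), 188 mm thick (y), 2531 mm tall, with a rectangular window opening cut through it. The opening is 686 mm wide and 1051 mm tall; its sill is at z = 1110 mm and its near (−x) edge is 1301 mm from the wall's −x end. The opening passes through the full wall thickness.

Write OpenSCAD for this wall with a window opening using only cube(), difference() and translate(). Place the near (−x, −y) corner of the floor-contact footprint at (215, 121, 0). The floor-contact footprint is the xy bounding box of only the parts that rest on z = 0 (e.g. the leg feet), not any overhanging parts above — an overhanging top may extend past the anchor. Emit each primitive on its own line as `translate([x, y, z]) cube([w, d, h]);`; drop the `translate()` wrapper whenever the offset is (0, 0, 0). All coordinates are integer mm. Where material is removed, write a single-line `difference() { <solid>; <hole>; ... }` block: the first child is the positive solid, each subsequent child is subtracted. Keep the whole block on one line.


difference() { translate([215, 121, 0]) cube([3829, 188, 2531]); translate([1516, 121, 1110]) cube([686, 188, 1051]); }


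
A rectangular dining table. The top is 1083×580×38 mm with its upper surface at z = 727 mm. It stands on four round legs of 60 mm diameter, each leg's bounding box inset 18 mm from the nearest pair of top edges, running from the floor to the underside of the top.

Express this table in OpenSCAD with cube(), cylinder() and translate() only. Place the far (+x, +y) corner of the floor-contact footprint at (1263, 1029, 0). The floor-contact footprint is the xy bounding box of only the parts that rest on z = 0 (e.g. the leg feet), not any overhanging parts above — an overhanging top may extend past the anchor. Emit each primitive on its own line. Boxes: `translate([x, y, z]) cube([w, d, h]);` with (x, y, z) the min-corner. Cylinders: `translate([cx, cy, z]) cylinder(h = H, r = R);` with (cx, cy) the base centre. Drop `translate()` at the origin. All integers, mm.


translate([198, 467, 689]) cube([1083, 580, 38]);
translate([246, 515, 0]) cylinder(h = 689, r = 30);
translate([1233, 515, 0]) cylinder(h = 689, r = 30);
translate([246, 999, 0]) cylinder(h = 689, r = 30);
translate([1233, 999, 0]) cylinder(h = 689, r = 30);


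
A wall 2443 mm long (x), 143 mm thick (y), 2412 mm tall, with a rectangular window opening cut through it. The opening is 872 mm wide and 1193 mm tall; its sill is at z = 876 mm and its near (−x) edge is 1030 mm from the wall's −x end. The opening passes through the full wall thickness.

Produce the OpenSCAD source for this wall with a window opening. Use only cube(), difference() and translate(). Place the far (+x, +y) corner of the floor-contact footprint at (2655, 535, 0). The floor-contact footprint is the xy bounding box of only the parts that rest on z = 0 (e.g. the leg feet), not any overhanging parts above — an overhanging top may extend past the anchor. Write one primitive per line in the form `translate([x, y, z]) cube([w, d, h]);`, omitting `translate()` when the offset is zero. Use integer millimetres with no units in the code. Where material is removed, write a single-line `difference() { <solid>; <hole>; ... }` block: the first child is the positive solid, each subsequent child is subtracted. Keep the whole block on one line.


difference() { translate([212, 392, 0]) cube([2443, 143, 2412]); translate([1242, 392, 876]) cube([872, 143, 1193]); }


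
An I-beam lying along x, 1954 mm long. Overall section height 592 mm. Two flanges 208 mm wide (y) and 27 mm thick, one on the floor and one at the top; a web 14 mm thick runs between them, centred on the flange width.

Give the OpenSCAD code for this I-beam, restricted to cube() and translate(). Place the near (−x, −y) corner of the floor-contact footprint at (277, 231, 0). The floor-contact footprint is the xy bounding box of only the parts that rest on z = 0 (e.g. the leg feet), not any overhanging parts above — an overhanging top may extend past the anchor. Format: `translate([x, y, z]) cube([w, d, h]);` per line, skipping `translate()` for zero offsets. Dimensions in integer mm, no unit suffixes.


translate([277, 231, 0]) cube([1954, 208, 27]);
translate([277, 328, 27]) cube([1954, 14, 538]);
translate([277, 231, 565]) cube([1954, 208, 27]);
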